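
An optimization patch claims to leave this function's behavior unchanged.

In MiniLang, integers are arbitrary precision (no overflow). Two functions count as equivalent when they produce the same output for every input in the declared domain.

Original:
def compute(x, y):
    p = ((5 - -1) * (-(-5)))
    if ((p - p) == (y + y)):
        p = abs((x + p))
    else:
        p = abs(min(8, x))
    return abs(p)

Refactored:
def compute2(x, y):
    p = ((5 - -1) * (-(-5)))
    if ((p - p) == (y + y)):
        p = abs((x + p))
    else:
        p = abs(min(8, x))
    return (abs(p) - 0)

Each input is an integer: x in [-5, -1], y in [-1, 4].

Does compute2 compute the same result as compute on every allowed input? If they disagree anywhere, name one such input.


Reading the diff, among the changes: arithmetic usage differs; constant usage differs.
Spot check at x=-3, y=2 — compute: p=30, then ((p - p) == (y + y)) is false, then p=3, then returns 3. compute2: p=30, then ((p - p) == (y + y)) is false, then p=3, then returns 3. Both give 3.
Every one of the 30 inputs gives matching results.
verdict: equivalent


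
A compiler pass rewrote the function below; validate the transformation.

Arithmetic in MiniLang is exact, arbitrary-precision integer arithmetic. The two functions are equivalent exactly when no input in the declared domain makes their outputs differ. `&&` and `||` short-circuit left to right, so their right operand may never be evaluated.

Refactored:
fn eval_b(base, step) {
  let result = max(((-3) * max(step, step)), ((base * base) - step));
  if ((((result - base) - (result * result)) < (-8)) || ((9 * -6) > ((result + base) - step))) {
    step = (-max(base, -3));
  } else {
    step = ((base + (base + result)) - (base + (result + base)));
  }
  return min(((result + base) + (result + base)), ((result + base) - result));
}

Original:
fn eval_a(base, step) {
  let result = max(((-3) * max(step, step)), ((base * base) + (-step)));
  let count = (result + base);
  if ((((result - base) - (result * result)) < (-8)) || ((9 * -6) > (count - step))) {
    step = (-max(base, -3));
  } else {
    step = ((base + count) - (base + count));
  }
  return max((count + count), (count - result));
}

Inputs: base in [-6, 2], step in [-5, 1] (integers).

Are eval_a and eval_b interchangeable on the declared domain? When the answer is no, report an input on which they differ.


Take base=-6, step=-5.
eval_a: result=41, then count=35, then ((((result - base) - (result * result)) < (-8)) || ((9 * -6) > (count - step))) is true, then step=3, then returns 70
eval_b: result=41, then ((((result - base) - (result * result)) < (-8)) || ((9 * -6) > ((result + base) - step))) is true, then step=3, then returns -6
70 against -6: the behavior changed.
verdict: not equivalent; witness: base=-6, step=-5


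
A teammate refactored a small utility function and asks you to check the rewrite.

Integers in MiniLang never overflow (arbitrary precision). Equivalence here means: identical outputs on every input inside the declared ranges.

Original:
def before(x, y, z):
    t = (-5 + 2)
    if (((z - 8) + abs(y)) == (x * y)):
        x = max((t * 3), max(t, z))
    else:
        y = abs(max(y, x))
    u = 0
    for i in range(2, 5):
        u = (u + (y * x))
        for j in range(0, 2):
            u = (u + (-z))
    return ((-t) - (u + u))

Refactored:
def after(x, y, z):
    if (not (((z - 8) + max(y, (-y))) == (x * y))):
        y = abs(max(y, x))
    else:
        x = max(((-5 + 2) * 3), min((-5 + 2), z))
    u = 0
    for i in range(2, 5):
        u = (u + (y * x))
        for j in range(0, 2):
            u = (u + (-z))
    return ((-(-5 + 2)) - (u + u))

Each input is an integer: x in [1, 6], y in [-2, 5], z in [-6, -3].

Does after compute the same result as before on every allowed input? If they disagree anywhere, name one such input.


Try x=5, y=-2, z=-4.
before: t=-3, then (((z - 8) + abs(y)) == (x * y)) is true, then x=-3, then u=0, then (i=2), then u=6, then (j=0), then u=10, then (j=1), then u=14, then (i=3), then u=20, then (j=0), then u=24, then (j=1), then u=28, then (i=4), then u=34, then (j=0), then u=38, then (j=1), then u=42, then returns -81
after: (not (((z - 8) + max(y, (-y))) == (x * y))) is false, then x=-4, then u=0, then (i=2), then u=8, then (j=0), then u=12, then (j=1), then u=16, then (i=3), then u=24, then (j=0), then u=28, then (j=1), then u=32, then (i=4), then u=40, then (j=0), then u=44, then (j=1), then u=48, then returns -93
-81 vs -93 — the two versions disagree here.
verdict: not equivalent; witness: x=5, y=-2, z=-4


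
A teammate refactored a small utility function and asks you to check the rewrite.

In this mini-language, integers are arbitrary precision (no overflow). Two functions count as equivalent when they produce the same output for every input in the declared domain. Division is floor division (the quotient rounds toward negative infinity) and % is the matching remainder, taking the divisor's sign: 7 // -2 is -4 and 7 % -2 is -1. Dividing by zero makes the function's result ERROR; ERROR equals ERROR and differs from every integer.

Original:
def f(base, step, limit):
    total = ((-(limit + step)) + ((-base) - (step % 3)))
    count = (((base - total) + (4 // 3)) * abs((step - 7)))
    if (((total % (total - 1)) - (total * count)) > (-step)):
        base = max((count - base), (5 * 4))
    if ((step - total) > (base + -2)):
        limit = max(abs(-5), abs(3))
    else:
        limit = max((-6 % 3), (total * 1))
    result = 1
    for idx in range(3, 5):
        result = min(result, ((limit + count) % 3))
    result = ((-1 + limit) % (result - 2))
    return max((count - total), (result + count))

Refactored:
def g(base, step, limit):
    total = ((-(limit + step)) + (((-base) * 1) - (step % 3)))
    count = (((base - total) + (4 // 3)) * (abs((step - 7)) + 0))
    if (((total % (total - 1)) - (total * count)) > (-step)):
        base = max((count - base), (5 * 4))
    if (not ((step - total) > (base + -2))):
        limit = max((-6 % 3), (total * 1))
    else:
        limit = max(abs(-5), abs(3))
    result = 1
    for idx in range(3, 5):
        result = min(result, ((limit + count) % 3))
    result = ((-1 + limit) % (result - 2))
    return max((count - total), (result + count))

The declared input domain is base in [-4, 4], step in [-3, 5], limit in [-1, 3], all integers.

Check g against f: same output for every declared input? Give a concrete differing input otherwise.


The two are interchangeable: boolean connective usage differs, plus arithmetic usage differs, plus constant usage differs, and every declared input agrees.
Tracing base=-1, step=-2, limit=-1: f: total=3, then count=-27, then (((total % (total - 1)) - (total * count)) > (-step)) is true, then base=20, then ((step - total) > (base + -2)) is false, then limit=3, then result=1, then (idx=3), then result=0, then (idx=4), then result=0, then result=0, then returns -27 | g: total=3, then count=-27, then (((total % (total - 1)) - (total * count)) > (-step)) is true, then base=20, then (not ((step - total) > (base + -2))) is true, then limit=3, then result=1, then (idx=3), then result=0, then (idx=4), then result=0, then result=0, then returns -27 — matching result -27.
Checked all 405 inputs in the declared domain: the outputs agree on every one.
verdict: equivalent


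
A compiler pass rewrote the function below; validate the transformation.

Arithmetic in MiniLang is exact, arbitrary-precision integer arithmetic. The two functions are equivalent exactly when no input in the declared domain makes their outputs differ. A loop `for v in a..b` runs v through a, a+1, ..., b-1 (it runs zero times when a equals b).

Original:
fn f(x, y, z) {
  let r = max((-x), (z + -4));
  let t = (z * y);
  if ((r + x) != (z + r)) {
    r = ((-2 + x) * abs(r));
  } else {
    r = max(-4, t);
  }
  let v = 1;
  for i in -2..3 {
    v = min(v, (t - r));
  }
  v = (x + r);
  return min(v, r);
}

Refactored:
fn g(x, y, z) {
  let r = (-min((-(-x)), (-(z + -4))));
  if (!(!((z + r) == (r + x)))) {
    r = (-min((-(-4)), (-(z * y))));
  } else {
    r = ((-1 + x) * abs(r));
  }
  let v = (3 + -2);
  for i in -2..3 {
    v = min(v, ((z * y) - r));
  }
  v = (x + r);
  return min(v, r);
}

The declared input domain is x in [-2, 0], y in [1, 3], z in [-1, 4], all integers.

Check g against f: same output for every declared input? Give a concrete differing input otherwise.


Take x=-2, y=1, z=-1.
f: r=2, then t=-1, then ((r + x) != (z + r)) is true, then r=-8, then v=1, then (i=-2), then v=1, then (i=-1), then v=1, then (i=0), then v=1, then (i=1), then v=1, then (i=2), then v=1, then v=-10, then returns -10
g: r=2, then (!(!((z + r) == (r + x)))) is false, then r=-6, then v=1, then (i=-2), then v=1, then (i=-1), then v=1, then (i=0), then v=1, then (i=1), then v=1, then (i=2), then v=1, then v=-8, then returns -8
-10 != -8, so the rewrite changes behavior.
verdict: not equivalent; witness: x=-2, y=1, z=-1


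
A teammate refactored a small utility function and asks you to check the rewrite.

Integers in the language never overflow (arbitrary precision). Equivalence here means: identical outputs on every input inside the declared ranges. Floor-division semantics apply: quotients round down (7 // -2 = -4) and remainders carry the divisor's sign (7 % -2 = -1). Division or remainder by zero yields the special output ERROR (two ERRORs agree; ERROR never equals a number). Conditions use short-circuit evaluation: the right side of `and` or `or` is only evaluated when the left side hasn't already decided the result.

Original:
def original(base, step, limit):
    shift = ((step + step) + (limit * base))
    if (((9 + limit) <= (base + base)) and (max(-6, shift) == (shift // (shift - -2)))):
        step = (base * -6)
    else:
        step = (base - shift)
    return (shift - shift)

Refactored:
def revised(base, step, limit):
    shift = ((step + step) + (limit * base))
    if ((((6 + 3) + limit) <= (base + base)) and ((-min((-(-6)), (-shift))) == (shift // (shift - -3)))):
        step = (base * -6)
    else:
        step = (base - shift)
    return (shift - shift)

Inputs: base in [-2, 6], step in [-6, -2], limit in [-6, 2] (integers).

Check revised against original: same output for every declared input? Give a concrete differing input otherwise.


On input base=5, step=-4, limit=1, original returns 0 while revised returns ERROR.
verdict: not equivalent; witness: base=5, step=-4, limit=1


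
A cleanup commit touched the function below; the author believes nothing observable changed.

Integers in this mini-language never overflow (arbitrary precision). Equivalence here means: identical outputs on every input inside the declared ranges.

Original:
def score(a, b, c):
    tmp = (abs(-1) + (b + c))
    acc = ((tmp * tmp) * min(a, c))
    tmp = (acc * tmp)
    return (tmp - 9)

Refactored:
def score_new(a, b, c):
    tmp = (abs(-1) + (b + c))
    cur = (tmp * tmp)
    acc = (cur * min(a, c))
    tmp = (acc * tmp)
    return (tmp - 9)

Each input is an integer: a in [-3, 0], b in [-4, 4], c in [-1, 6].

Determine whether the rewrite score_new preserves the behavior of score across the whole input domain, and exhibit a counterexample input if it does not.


Changes here: local variable names differ; also statement counts differ; the full 288-point sweep finds no disagreement.
verdict: equivalent


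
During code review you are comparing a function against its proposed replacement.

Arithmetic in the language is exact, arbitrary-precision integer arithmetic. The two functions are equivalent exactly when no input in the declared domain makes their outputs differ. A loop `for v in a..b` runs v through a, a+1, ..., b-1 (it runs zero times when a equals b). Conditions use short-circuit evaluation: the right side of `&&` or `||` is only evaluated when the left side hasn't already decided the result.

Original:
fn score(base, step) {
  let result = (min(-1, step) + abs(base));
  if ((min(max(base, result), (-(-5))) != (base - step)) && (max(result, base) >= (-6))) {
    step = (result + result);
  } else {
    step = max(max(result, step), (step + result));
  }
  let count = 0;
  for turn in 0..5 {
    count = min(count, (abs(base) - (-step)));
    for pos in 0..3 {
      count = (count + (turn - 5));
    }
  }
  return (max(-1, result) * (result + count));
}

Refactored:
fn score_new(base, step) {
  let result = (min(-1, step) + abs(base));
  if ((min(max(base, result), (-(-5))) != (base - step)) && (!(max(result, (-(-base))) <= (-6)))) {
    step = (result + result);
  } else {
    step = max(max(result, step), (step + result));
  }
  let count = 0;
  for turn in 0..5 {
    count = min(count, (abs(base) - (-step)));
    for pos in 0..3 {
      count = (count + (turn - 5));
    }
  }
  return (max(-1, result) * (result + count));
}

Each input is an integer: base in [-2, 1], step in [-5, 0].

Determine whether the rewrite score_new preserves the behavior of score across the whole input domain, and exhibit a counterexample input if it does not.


Equivalent. Whatever the rewrite altered, no input in the stated domain can expose a difference.
Checked all 24 inputs in the declared domain: the outputs agree on every one.
One worked example (base=-2, step=-2) — score: result = 0; ((min(max(base, result), (-(-5))) != (base - step)) && (max(result, base) >= (-6))) -> false; step = 0; count = 0; [turn=0]; count = 0; [pos=0]; count = -5; [pos=1]; count = -10; [pos=2]; count = -15; [turn=1]; count = -15; [pos=0]; count = -19; [pos=1]; count = -23; [pos=2]; count = -27; [turn=2]; count = -27; [pos=0]; count = -30; [pos=1]; count = -33; [pos=2]; count = -36; [turn=3]; count = -36; [pos=0]; count = -38; [pos=1]; count = -40; [pos=2]; count = -42; [turn=4]; count = -42; [pos=0]; count = -43; [pos=1]; count = -44; [pos=2]; count = -45; return 0; score_new: result = 0; ((min(max(base, result), (-(-5))) != (base - step)) && (!(max(result, (-(-base))) <= (-6)))) -> false; step = 0; count = 0; [turn=0]; count = 0; [pos=0]; count = -5; [pos=1]; count = -10; [pos=2]; count = -15; [turn=1]; count = -15; [pos=0]; count = -19; [pos=1]; count = -23; [pos=2]; count = -27; [turn=2]; count = -27; [pos=0]; count = -30; [pos=1]; count = -33; [pos=2]; count = -36; [turn=3]; count = -36; [pos=0]; count = -38; [pos=1]; count = -40; [pos=2]; count = -42; [turn=4]; count = -42; [pos=0]; count = -43; [pos=1]; count = -44; [pos=2]; count = -45; return 0; agreement on 0.
verdict: equivalent


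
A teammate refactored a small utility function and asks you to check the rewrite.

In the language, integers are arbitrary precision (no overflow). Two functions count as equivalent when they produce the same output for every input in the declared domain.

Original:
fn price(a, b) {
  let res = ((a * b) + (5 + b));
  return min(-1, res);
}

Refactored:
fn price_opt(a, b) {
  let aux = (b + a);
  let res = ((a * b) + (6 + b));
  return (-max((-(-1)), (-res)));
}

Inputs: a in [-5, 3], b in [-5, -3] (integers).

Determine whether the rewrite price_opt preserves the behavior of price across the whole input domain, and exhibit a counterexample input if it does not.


Try a=1, b=-5.
price: res becomes -5; next final value -5
price_opt: aux becomes -4; next res becomes -4; next final value -4
-5 and -4 differ, so these are not the same function on this domain.
verdict: not equivalent; witness: a=1, b=-5


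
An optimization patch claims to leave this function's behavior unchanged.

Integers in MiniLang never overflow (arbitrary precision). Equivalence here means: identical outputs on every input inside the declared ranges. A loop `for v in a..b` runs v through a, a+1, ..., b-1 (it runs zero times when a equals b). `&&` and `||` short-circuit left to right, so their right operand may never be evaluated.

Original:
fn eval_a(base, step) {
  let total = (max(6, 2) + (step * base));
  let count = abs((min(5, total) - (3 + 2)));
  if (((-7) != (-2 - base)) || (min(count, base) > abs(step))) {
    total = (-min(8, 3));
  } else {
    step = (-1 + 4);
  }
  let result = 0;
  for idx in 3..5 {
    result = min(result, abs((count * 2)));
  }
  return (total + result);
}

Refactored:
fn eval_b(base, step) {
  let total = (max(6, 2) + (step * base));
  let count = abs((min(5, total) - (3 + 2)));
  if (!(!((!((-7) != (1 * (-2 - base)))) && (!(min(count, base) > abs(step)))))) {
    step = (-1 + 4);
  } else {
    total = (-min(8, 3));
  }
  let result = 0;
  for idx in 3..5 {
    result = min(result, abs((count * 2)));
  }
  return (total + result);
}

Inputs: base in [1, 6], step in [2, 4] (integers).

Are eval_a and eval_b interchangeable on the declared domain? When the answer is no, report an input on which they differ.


Reading the diff, among the changes: arithmetic usage differs, boolean connective usage differs, constant usage differs.
As a probe, take base=2, step=2: eval_a runs total = 10; count = 0; (((-7) != (-2 - base)) || (min(count, base) > abs(step))) -> true; total = -3; result = 0; [idx=3]; result = 0; [idx=4]; result = 0; return -3; eval_b runs total = 10; count = 0; (!(!((!((-7) != (1 * (-2 - base)))) && (!(min(count, base) > abs(step)))))) -> false; total = -3; result = 0; [idx=3]; result = 0; [idx=4]; result = 0; return -3; both end at -3.
Across all 18 domain points the two functions coincide.
verdict: equivalent


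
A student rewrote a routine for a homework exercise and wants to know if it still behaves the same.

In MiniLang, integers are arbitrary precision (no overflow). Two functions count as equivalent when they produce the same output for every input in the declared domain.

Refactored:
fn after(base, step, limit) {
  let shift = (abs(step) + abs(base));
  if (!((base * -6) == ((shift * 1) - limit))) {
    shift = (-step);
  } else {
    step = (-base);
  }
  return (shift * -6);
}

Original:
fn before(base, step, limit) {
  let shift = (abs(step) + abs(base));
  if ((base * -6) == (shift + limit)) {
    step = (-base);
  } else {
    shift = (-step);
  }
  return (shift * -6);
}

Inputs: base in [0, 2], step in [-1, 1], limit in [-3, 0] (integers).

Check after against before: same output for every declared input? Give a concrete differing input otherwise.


Try base=0, step=1, limit=-1.
before: shift becomes 1; next ((base * -6) == (shift + limit)) evaluates to true; next step becomes 0; next final value -6
after: shift becomes 1; next (!((base * -6) == ((shift * 1) - limit))) evaluates to true; next shift becomes -1; next final value 6
-6 vs 6 — the two versions disagree here.
verdict: not equivalent; witness: base=0, step=1, limit=-1


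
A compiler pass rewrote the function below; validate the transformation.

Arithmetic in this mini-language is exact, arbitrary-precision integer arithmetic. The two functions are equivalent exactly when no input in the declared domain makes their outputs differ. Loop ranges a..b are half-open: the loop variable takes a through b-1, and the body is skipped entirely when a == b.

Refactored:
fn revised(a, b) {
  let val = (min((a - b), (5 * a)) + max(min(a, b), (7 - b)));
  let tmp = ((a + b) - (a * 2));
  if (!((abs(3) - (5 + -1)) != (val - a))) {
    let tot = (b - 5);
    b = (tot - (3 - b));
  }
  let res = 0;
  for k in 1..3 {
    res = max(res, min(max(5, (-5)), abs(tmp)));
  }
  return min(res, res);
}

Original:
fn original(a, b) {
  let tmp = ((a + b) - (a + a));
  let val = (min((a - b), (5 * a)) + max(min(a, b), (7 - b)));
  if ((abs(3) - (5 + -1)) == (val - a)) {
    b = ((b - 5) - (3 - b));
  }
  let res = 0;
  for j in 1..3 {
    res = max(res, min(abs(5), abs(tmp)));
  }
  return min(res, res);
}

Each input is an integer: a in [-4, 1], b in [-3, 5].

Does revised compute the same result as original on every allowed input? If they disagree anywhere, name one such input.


Equivalent — the differences include min/max/abs usage differs; comparison usage differs; constant usage differs; boolean connective usage differs; arithmetic usage differs; statement counts differ; local variable names differ, yet no declared input distinguishes the two.
Spot check at a=-4, b=1 — original: tmp = 5; val = -14; ((abs(3) - (5 + -1)) == (val - a)) -> false; res = 0; [j=1]; res = 5; [j=2]; res = 5; return 5. revised: val = -14; tmp = 5; (!((abs(3) - (5 + -1)) != (val - a))) -> false; res = 0; [k=1]; res = 5; [k=2]; res = 5; return 5. Both give 5.
Checked all 54 inputs in the declared domain: the outputs agree on every one.
verdict: equivalent


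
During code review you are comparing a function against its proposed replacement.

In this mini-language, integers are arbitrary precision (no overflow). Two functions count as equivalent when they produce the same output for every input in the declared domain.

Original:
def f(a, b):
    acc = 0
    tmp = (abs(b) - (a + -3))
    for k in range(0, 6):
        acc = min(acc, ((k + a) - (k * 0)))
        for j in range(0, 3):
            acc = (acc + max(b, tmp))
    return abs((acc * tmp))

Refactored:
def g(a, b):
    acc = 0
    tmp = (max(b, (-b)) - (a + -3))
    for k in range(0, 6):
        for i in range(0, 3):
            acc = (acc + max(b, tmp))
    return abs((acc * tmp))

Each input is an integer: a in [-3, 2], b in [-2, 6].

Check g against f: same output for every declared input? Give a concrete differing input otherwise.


On input a=-3, b=-2, f returns 208 while g returns 1152.
verdict: not equivalent; witness: a=-3, b=-2


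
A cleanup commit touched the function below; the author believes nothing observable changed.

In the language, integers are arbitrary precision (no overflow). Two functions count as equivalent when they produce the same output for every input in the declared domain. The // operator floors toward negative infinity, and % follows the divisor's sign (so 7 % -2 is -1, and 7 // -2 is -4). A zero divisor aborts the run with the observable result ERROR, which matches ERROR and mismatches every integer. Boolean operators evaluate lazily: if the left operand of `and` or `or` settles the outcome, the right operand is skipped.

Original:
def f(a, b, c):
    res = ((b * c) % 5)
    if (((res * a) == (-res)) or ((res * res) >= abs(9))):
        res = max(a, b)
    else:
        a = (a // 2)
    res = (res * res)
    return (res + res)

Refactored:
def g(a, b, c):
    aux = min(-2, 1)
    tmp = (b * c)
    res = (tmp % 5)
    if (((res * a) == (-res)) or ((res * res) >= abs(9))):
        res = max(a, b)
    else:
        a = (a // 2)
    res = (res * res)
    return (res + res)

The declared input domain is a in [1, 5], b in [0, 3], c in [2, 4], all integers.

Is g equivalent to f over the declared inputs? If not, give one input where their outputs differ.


Although min/max/abs usage differs, plus local variable names differ, plus statement counts differ, plus constant usage differs, 60/60 inputs agree.
verdict: equivalent


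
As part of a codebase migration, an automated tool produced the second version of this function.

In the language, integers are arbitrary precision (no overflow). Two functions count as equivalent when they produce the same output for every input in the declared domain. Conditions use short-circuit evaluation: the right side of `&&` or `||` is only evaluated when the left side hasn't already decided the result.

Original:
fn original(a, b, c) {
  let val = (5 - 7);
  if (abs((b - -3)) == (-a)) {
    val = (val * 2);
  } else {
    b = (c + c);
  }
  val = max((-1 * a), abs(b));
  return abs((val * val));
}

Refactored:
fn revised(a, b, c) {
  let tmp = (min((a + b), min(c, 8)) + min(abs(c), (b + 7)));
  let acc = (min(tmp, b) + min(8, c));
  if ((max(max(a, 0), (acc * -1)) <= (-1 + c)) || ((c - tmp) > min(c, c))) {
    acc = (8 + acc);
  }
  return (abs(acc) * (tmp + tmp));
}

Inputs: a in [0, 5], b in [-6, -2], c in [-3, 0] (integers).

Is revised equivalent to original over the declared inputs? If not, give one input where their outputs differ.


a=0, b=-6, c=-3 yields 36 from original but -10 from revised.
verdict: not equivalent; witness: a=0, b=-6, c=-3


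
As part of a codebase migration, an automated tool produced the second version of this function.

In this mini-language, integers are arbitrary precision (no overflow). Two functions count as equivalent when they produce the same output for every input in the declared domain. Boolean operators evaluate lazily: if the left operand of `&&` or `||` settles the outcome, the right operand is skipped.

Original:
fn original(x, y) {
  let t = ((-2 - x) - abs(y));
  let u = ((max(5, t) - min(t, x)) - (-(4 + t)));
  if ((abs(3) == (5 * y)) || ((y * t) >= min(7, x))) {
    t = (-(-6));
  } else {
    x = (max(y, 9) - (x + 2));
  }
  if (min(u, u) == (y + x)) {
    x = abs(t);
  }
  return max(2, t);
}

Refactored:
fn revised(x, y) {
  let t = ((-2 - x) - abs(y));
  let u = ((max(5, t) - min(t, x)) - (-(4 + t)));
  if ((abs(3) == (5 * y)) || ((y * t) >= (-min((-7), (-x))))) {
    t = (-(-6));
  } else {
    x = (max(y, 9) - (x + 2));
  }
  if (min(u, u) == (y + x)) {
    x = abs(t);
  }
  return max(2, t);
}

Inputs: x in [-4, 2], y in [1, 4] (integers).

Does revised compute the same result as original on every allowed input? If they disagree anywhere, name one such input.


Evaluate both at x=-4, y=1.
original: t := 1 | u := 14 | ((abs(3) == (5 * y)) || ((y * t) >= min(7, x))): true | t := 6 | (min(u, u) == (y + x)): false | result 6
revised: t := 1 | u := 14 | ((abs(3) == (5 * y)) || ((y * t) >= (-min((-7), (-x))))): false | x := 11 | (min(u, u) == (y + x)): false | result 2
6 vs 2 — the two versions disagree here.
verdict: not equivalent; witness: x=-4, y=1


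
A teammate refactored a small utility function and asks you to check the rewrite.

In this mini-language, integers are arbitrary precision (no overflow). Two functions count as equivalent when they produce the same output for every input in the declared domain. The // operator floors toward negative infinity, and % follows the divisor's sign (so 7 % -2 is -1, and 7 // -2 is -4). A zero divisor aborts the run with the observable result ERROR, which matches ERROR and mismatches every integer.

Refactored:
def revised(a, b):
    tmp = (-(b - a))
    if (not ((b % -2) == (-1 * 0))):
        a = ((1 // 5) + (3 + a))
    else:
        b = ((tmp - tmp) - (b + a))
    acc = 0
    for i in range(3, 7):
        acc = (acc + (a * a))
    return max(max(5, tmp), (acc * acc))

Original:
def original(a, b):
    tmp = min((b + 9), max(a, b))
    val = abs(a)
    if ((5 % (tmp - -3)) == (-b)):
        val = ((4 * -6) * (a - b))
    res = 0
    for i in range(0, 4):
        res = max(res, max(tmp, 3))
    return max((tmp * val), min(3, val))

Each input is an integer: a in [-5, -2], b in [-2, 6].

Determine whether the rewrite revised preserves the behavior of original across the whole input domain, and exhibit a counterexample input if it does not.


At a=-5, b=-2: original gives 3, revised gives 10000.
verdict: not equivalent; witness: a=-5, b=-2


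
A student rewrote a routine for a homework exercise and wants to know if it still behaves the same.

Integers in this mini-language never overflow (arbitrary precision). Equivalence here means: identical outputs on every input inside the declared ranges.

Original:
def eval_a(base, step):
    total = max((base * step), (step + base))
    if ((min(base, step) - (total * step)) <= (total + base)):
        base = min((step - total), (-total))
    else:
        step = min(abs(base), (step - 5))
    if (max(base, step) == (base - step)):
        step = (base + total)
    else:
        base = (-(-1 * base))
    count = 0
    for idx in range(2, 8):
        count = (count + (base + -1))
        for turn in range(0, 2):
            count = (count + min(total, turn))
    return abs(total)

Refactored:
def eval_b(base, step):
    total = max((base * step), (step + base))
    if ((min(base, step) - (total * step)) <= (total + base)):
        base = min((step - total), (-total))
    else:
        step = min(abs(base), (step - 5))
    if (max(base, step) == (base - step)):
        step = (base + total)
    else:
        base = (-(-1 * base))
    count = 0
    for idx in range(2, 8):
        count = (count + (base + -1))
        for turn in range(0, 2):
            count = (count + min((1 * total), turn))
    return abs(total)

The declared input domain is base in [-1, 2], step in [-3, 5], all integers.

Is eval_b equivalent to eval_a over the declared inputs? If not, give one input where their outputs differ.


Behavior is preserved: although arithmetic usage differs; constant usage differs, the outputs never diverge.
As a probe, take base=1, step=3: eval_a runs total = 4; ((min(base, step) - (total * step)) <= (total + base)) -> true; base = -4; (max(base, step) == (base - step)) -> false; base = -4; count = 0; [idx=2]; count = -5; [turn=0]; count = -5; [turn=1]; count = -4; [idx=3]; count = -9; [turn=0]; count = -9; [turn=1]; count = -8; [idx=4]; count = -13; [turn=0]; count = -13; [turn=1]; count = -12; [idx=5]; count = -17; [turn=0]; count = -17; [turn=1]; count = -16; [idx=6]; count = -21; [turn=0]; count = -21; [turn=1]; count = -20; [idx=7]; count = -25; [turn=0]; count = -25; [turn=1]; count = -24; return 4; eval_b runs total = 4; ((min(base, step) - (total * step)) <= (total + base)) -> true; base = -4; (max(base, step) == (base - step)) -> false; base = -4; count = 0; [idx=2]; count = -5; [turn=0]; count = -5; [turn=1]; count = -4; [idx=3]; count = -9; [turn=0]; count = -9; [turn=1]; count = -8; [idx=4]; count = -13; [turn=0]; count = -13; [turn=1]; count = -12; [idx=5]; count = -17; [turn=0]; count = -17; [turn=1]; count = -16; [idx=6]; count = -21; [turn=0]; count = -21; [turn=1]; count = -20; [idx=7]; count = -25; [turn=0]; count = -25; [turn=1]; count = -24; return 4; both end at 4.
Checked all 36 inputs in the declared domain: the outputs agree on every one.
verdict: equivalent


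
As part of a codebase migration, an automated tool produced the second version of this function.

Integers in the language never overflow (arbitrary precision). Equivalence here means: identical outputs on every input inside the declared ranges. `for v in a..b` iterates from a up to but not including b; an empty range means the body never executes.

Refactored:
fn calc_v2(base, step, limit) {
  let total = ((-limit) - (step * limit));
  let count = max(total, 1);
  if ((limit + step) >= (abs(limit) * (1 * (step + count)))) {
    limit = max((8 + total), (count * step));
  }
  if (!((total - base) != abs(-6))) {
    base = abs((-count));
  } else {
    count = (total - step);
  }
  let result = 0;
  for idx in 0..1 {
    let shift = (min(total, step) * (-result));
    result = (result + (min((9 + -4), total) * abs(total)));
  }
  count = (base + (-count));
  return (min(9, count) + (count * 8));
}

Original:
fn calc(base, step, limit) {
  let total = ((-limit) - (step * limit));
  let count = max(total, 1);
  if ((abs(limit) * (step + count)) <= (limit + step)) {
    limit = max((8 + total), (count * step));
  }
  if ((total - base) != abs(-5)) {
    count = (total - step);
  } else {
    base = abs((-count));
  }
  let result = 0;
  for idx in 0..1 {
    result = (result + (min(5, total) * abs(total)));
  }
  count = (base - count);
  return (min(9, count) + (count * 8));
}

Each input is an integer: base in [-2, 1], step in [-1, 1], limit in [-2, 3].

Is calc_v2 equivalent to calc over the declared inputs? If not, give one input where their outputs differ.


These are not equivalent — on base=-2, step=1, limit=-2 the outputs split (-45 vs 0).
calc: total := 4 | count := 4 | ((abs(limit) * (step + count)) <= (limit + step)): false | ((total - base) != abs(-5)): true | count := 3 | result := 0 | iter idx=0: | result := 16 | count := -5 | result -45
calc_v2: total := 4 | count := 4 | ((limit + step) >= (abs(limit) * (1 * (step + count)))): false | (!((total - base) != abs(-6))): true | base := 4 | result := 0 | iter idx=0: | shift := 0 | result := 16 | count := 0 | result 0
verdict: not equivalent; witness: base=-2, step=1, limit=-2


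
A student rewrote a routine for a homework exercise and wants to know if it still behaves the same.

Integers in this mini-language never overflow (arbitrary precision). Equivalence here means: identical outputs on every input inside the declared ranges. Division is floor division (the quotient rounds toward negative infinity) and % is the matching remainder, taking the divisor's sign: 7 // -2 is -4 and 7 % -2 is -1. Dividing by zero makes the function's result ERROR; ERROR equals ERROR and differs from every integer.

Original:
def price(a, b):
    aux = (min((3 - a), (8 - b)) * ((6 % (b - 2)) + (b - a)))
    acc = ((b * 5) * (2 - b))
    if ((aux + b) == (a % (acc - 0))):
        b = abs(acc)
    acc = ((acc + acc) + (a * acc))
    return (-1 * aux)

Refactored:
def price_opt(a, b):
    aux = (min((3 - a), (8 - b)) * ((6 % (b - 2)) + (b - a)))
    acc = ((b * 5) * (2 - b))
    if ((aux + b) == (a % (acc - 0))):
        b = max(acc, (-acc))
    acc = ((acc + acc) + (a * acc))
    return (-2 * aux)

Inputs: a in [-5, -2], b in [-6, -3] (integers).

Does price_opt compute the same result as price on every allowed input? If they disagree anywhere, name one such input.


At a=-5, b=-6: price gives 24, price_opt gives 48.
verdict: not equivalent; witness: a=-5, b=-6


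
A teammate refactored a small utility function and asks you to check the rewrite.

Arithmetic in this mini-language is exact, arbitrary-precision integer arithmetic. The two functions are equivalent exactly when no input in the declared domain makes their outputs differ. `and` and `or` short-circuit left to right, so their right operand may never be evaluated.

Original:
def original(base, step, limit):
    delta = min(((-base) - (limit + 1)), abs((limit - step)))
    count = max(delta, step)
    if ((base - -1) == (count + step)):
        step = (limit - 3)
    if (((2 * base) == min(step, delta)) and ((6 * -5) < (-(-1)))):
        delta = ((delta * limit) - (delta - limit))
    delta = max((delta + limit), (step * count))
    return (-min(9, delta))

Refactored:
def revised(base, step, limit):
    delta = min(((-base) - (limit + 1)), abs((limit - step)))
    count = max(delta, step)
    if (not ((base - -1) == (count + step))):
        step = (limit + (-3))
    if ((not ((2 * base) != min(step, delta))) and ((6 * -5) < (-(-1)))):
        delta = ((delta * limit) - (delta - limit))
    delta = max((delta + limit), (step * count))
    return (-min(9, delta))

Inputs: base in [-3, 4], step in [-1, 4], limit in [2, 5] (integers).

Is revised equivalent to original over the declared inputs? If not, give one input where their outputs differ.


There is a counterexample at base=-3, step=2, limit=2: -4 on one side, -2 on the other.
original: delta := 0 | count := 2 | ((base - -1) == (count + step)): false | (((2 * base) == min(step, delta)) and ((6 * -5) < (-(-1)))): false | delta := 4 | result -4
revised: delta := 0 | count := 2 | (not ((base - -1) == (count + step))): true | step := -1 | ((not ((2 * base) != min(step, delta))) and ((6 * -5) < (-(-1)))): false | delta := 2 | result -2
verdict: not equivalent; witness: base=-3, step=2, limit=2


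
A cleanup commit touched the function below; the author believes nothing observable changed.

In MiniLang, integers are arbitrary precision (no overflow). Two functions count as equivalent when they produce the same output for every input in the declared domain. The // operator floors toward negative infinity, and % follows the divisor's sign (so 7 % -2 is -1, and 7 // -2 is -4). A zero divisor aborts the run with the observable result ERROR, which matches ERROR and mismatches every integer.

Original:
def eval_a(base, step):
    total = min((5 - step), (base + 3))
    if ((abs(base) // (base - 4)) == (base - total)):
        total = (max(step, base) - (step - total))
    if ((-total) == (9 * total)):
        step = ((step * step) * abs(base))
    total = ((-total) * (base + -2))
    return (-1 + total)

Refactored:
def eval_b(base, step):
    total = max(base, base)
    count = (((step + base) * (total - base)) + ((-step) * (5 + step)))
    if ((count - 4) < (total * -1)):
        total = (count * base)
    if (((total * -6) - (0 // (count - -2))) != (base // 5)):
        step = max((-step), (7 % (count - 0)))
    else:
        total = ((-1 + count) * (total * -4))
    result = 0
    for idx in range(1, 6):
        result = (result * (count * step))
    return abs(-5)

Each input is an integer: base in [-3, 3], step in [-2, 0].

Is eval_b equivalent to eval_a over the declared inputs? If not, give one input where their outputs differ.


There is a counterexample at base=-3, step=-2: -1 on one side, 5 on the other.
eval_a: total := 0 | ((abs(base) // (base - 4)) == (base - total)): false | ((-total) == (9 * total)): true | step := 12 | total := 0 | result -1
eval_b: total := -3 | count := 6 | ((count - 4) < (total * -1)): true | total := -18 | (((total * -6) - (0 // (count - -2))) != (base // 5)): true | step := 2 | result := 0 | iter idx=1: | result := 0 | iter idx=2: | result := 0 | iter idx=3: | result := 0 | iter idx=4: | result := 0 | iter idx=5: | result := 0 | result 5
verdict: not equivalent; witness: base=-3, step=-2


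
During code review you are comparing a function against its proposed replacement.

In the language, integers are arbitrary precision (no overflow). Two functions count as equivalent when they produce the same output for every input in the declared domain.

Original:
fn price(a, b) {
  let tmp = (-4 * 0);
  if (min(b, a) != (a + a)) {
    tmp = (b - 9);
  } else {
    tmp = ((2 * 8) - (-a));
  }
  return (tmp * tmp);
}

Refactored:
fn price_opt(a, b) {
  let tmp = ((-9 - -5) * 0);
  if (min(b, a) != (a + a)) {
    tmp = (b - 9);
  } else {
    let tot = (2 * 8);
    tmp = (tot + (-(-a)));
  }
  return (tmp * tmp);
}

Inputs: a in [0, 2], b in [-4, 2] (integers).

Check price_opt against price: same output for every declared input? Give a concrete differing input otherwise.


The two are interchangeable: statement counts differ; also local variable names differ; also arithmetic usage differs; also constant usage differs, and every declared input agrees.
Spot check at a=2, b=-3 — price: tmp=0, then (min(b, a) != (a + a)) is true, then tmp=-12, then returns 144. price_opt: tmp=0, then (min(b, a) != (a + a)) is true, then tmp=-12, then returns 144. Both give 144.
Checked all 21 inputs in the declared domain: the outputs agree on every one.
verdict: equivalent


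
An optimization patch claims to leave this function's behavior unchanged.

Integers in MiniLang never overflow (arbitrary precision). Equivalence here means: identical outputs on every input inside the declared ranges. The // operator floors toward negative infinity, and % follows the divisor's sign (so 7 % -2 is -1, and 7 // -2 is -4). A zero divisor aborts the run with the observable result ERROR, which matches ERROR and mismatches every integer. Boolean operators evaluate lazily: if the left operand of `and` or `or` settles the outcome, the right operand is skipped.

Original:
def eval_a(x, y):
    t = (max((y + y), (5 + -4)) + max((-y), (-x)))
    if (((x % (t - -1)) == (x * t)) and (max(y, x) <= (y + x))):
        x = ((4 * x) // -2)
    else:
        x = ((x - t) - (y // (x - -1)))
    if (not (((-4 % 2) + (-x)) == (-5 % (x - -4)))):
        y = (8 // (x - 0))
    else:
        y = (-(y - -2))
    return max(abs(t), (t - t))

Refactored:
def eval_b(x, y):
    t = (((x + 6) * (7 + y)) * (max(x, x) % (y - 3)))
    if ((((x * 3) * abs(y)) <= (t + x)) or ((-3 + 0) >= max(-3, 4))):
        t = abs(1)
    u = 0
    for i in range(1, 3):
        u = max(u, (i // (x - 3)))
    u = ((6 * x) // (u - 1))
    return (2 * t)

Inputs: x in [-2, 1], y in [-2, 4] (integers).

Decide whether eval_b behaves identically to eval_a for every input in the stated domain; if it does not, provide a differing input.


Try x=-2, y=-2.
eval_a: t becomes 3; next (((x % (t - -1)) == (x * t)) and (max(y, x) <= (y + x))) evaluates to false; next x becomes -7; next (not (((-4 % 2) + (-x)) == (-5 % (x - -4)))) evaluates to true; next y becomes -2; next final value 3
eval_b: t becomes -40; next ((((x * 3) * abs(y)) <= (t + x)) or ((-3 + 0) >= max(-3, 4))) evaluates to false; next u becomes 0; next at i=1:; next u becomes 0; next at i=2:; next u becomes 0; next u becomes 12; next final value -80
3 != -80, so the rewrite changes behavior.
verdict: not equivalent; witness: x=-2, y=-2
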